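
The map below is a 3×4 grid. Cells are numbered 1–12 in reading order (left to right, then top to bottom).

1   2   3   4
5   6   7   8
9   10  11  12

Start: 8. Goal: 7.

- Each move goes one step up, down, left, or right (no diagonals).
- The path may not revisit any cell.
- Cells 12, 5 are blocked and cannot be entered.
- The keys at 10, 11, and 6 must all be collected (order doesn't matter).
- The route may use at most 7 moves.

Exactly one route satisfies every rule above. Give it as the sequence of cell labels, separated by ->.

The 7-move cap with required stops at 10, 11, 6 leaves no slack for detours.
Route from 8: up to 4, 2× left (reaching 2), 2× down (reaching 10), right to 11, up to 7 — 7 moves in all.
Check: all required cells visited; 7 ≤ 7 moves.

8 -> 4 -> 3 -> 2 -> 6 -> 10 -> 11 -> 7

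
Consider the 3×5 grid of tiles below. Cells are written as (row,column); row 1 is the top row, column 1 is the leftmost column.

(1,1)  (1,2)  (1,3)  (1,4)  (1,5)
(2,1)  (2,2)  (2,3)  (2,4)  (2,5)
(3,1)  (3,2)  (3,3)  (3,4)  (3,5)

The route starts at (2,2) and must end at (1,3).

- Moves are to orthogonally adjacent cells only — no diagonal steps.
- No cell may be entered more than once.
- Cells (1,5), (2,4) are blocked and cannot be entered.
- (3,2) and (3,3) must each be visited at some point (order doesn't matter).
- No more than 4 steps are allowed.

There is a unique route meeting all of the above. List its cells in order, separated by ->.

The 4-move cap with required stops at (3,2), (3,3) leaves no slack for detours.
Route from (2,2): down 1 to (3,2), right 1 to (3,3), up 2 to (1,3) — 4 moves in all.
Check: all required cells visited; 4 ≤ 4 moves.

(2,2) -> (3,2) -> (3,3) -> (2,3) -> (1,3)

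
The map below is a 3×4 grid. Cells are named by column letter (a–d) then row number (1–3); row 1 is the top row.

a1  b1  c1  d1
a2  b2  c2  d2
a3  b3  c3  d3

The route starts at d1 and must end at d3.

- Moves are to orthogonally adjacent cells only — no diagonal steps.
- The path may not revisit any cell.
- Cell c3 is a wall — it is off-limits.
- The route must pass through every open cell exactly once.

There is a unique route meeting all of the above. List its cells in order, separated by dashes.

d1 - c1 - b1 - a1 - a2 - a3 - b3 - b2 - c2 - d2 - d3

Need to visit all 11 open cells exactly once, starting at d1 and ending at d3.
Cell b3 has only two open neighbours (b2 and a3), so the path must pass straight through it: one of those is the cell it's entered from and the other is where it exits.
Route from d1: 3× left (reaching a1), 2× down (reaching a3), right to b3, up to b2, 2× right (reaching d2), down to d3 — 10 moves in all.
Check: all 11 open cells covered.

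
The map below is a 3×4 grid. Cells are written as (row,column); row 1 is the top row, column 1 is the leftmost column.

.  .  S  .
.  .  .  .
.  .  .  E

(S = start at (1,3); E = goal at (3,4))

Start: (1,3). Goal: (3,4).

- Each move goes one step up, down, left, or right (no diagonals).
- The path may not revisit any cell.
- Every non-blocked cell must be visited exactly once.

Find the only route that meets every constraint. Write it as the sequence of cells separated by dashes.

(1,3) - (1,4) - (2,4) - (2,3) - (2,2) - (1,2) - (1,1) - (2,1) - (3,1) - (3,2) - (3,3) - (3,4)

Need to visit all 12 open cells exactly once, starting at (1,3) and ending at (3,4).
Cell (1,1) has only two open neighbours ((2,1) and (1,2)), so the path must pass straight through it: one of those is the cell it's entered from and the other is where it exits.
Route from (1,3): right 1 to (1,4), down 1 to (2,4), left 2 to (2,2), up 1 to (1,2), left 1 to (1,1), down 2 to (3,1), right 3 to (3,4) — 11 moves in all.
Check: all 12 open cells covered.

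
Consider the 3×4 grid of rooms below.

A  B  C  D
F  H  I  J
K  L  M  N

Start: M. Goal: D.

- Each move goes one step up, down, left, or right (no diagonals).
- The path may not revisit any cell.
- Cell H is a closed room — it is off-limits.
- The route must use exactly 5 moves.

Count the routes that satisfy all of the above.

Need simple routes of exactly 5 moves from M to D (Manhattan distance 3, so 1 moves are spent on a detour and 1 undoing it).
Enumerating: M N J I C D.
That gives 1 route.

1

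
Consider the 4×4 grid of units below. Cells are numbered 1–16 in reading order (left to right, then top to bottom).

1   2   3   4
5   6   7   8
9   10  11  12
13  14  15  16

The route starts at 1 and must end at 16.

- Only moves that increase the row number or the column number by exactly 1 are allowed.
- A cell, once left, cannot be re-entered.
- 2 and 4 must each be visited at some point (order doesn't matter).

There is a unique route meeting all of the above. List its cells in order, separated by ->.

1 -> 2 -> 3 -> 4 -> 8 -> 12 -> 16

Moves only go right or down, so the column and row indices never decrease.
Route from 1: 3× right (reaching 4), 3× down (reaching 16) — 6 moves in all.
Check: all required cells visited.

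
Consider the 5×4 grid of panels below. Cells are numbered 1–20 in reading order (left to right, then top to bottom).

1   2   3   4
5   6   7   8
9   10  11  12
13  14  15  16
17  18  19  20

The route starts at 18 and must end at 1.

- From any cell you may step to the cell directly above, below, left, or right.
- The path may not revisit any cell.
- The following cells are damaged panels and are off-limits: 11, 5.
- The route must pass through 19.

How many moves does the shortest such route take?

Any route passes through 19 somewhere between 18 and 1. Summing Manhattan distances along the two legs (18 → 19 → 1) gives a lower bound of 1 + 6 = 7 moves.
A route of 7 moves achieves this: 18 → 19 → 15 → 14 → 10 → 6 → 2 → 1.
Since 7 matches the lower bound, it is optimal.

7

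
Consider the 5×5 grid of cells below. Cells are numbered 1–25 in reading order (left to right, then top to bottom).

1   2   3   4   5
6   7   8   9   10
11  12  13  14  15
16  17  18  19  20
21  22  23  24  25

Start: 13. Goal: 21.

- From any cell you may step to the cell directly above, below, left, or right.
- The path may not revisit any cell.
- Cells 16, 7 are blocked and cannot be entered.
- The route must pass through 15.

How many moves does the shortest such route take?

8

Any route passes through 15 somewhere between 13 and 21. Summing Manhattan distances along the two legs (13 → 15 → 21) gives a lower bound of 2 + 6 = 8 moves.
A route of 8 moves achieves this: 13 → 14 → 15 → 20 → 25 → 24 → 23 → 22 → 21.
Since 8 matches the lower bound, it is optimal.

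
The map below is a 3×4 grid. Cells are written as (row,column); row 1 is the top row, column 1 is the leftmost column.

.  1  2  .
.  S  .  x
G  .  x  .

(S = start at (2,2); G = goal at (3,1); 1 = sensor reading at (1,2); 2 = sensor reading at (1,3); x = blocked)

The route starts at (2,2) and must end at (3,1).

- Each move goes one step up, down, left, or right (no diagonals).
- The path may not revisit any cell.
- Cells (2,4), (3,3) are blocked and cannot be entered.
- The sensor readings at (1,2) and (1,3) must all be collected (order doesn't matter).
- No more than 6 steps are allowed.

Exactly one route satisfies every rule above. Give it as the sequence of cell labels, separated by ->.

The 6-move cap with required stops at (1,2), (1,3) leaves no slack for detours.
Route from (2,2): right 1 to (2,3), up 1 to (1,3), left 2 to (1,1), down 2 to (3,1) — 6 moves in all.
Check: all required cells visited; 6 ≤ 6 moves.

(2,2) -> (2,3) -> (1,3) -> (1,2) -> (1,1) -> (2,1) -> (3,1)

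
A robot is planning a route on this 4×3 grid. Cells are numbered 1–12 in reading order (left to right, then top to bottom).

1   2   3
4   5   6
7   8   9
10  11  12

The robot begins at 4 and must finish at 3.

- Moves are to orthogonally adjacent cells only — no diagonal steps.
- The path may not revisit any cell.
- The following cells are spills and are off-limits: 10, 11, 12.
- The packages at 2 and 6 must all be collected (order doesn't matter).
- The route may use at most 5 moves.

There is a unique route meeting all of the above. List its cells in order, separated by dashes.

The budget equals the shortest possible length, so every move has to be on a shortest route through the required cells.
Route from 4: up to 1, right to 2, down to 5, right to 6, up to 3 — 5 moves in all.
Check: all required cells visited; 5 ≤ 5 moves.

4 - 1 - 2 - 5 - 6 - 3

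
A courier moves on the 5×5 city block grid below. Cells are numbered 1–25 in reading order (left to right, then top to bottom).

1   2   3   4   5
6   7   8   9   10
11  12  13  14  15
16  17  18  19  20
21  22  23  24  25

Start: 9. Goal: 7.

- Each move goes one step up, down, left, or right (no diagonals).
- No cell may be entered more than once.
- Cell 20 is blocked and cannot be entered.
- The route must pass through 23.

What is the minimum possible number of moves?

Any route passes through 23 somewhere between 9 and 7. Summing Manhattan distances along the two legs (9 → 23 → 7) gives a lower bound of 4 + 4 = 8 moves.
A route of 8 moves achieves this: 9 → 14 → 19 → 24 → 23 → 18 → 13 → 8 → 7.
Since 8 matches the lower bound, it is optimal.

8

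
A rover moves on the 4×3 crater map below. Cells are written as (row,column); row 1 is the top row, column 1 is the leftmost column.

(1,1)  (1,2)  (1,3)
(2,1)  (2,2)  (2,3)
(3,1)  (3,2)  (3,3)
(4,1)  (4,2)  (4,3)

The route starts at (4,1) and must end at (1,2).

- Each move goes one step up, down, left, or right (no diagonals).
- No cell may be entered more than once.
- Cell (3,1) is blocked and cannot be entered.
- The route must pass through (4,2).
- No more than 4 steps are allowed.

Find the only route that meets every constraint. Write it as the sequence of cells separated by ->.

The 4-move cap with required stops at (4,2) leaves no slack for detours.
Route from (4,1): right 1 to (4,2), up 3 to (1,2) — 4 moves in all.
Check: all required cells visited; 4 ≤ 4 moves.

(4,1) -> (4,2) -> (3,2) -> (2,2) -> (1,2)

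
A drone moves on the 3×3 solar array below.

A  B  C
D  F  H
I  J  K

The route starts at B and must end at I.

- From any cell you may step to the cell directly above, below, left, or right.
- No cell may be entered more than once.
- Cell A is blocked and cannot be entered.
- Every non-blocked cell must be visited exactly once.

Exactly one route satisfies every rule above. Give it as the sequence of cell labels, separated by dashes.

B - C - H - K - J - F - D - I

Need to visit all 8 open cells exactly once, starting at B and ending at I.
Cell K has only two open neighbours (H and J), so the path must pass straight through it: one of those is the cell it's entered from and the other is where it exits.
Route from B: right to C, 2× down (reaching K), left to J, up to F, left to D, down to I — 7 moves in all.
Check: all 8 open cells covered.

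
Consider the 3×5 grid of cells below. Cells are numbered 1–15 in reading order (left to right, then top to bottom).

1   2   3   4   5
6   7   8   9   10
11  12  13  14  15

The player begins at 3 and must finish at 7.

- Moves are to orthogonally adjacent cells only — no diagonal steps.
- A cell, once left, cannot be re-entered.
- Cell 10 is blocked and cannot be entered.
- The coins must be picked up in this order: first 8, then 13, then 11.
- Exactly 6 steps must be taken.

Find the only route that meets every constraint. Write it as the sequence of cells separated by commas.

The waypoints must appear in the order 8, 13, 11, with no cell reused.
Route from 3: down 2 to 13, left 2 to 11, up 1 to 6, right 1 to 7 — 6 moves in all.
Check: order respected (8 at step 1, 13 at step 2, 11 at step 4); 6 moves as required.

3, 8, 13, 12, 11, 6, 7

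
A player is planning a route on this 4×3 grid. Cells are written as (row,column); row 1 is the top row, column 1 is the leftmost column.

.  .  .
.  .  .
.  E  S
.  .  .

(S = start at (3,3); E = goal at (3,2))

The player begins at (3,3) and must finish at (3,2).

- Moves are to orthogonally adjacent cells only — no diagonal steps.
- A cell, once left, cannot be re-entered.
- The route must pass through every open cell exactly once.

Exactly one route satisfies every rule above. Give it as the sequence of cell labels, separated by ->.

(3,3) -> (4,3) -> (4,2) -> (4,1) -> (3,1) -> (2,1) -> (1,1) -> (1,2) -> (1,3) -> (2,3) -> (2,2) -> (3,2)

Need to visit all 12 open cells exactly once, starting at (3,3) and ending at (3,2).
Route from (3,3): down to (4,3), 2× left (reaching (4,1)), 3× up (reaching (1,1)), 2× right (reaching (1,3)), down to (2,3), left to (2,2), down to (3,2) — 11 moves in all.
Check: all 12 open cells covered.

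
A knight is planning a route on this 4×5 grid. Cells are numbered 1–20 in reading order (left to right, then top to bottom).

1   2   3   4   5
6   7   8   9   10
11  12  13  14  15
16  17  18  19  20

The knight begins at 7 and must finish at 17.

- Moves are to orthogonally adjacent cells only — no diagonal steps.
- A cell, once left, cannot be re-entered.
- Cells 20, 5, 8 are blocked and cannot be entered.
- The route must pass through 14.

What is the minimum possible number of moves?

Any route passes through 14 somewhere between 7 and 17. Summing Manhattan distances along the two legs (7 → 14 → 17) gives a lower bound of 3 + 3 = 6 moves.
A route of 6 moves achieves this: 7 → 12 → 13 → 14 → 19 → 18 → 17.
Since 6 matches the lower bound, it is optimal.

6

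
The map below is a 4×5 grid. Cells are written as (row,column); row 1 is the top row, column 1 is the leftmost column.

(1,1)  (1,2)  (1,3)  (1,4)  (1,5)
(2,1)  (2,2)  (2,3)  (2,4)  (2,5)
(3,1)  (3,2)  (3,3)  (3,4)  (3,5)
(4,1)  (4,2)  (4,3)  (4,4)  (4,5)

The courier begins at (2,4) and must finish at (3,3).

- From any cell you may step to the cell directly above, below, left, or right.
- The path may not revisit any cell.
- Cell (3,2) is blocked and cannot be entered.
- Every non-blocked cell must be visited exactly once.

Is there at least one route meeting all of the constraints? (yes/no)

One route that works: (2,4) → (3,4) → (4,4) → (4,5) → (3,5) → (2,5) → (1,5) → (1,4) → (1,3) → (2,3) → (2,2) → (1,2) → (1,1) → (2,1) → (3,1) → (4,1) → (4,2) → (4,3) → (3,3).

yes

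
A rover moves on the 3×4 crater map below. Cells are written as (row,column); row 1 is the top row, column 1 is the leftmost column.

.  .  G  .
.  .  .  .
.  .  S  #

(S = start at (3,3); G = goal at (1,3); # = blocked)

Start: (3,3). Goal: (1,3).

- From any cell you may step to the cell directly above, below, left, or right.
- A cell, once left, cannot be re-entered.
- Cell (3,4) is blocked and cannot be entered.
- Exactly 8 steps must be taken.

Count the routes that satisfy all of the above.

3

Need simple routes of exactly 8 moves from (3,3) to (1,3) (Manhattan distance 2, so 3 moves are spent on a detour and 3 undoing it).
Enumerating: (3,3) (2,3) (2,2) (3,2) (3,1) (2,1) (1,1) (1,2) (1,3) | (3,3) (3,2) (3,1) (2,1) (1,1) (1,2) (2,2) (2,3) (1,3) | (3,3) (3,2) (3,1) (2,1) (2,2) (2,3) (2,4) (1,4) (1,3).
That gives 3 routes.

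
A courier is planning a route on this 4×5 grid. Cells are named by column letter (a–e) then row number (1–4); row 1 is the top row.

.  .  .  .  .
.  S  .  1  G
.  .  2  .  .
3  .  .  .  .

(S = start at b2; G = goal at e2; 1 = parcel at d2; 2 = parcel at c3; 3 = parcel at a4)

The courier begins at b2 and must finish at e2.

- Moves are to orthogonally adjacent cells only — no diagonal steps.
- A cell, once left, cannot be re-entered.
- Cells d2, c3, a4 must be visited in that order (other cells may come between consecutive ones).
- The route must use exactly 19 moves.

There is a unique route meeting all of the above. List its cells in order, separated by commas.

b2, c2, d2, d3, e3, e4, d4, c4, c3, b3, b4, a4, a3, a2, a1, b1, c1, d1, e1, e2

The waypoints must appear in the order d2, c3, a4, with no cell reused.
Route from b2: right 2 to d2, down 1 to d3, right 1 to e3, down 1 to e4, left 2 to c4, up 1 to c3, left 1 to b3, down 1 to b4, left 1 to a4, up 3 to a1, right 4 to e1, down 1 to e2 — 19 moves in all.
Check: order respected (1 at step 2, 2 at step 8, 3 at step 11); 19 moves as required.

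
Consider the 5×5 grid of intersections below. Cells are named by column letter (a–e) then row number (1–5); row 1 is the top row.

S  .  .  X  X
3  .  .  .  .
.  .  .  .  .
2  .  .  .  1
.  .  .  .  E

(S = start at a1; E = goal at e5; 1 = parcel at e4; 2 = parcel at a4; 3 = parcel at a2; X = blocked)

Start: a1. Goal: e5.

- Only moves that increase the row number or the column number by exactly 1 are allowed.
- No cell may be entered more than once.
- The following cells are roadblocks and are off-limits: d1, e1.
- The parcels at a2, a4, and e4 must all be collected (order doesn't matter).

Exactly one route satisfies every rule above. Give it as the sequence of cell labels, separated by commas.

a1, a2, a3, a4, b4, c4, d4, e4, e5

Moves only go right or down, so the column and row indices never decrease.
Route from a1: 3× down (reaching a4), 4× right (reaching e4), down to e5 — 8 moves in all.
Check: all required cells visited.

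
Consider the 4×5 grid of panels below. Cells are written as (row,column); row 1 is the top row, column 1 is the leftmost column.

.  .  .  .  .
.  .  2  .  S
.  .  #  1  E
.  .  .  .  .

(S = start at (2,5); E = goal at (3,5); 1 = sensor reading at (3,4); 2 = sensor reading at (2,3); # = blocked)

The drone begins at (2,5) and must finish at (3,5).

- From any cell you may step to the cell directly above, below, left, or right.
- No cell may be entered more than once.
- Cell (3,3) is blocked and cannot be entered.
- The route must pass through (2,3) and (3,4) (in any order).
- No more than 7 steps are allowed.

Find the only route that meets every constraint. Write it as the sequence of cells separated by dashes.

(2,5) - (1,5) - (1,4) - (1,3) - (2,3) - (2,4) - (3,4) - (3,5)

The budget equals the shortest possible length, so every move has to be on a shortest route through the required cells.
Route from (2,5): up 1 to (1,5), left 2 to (1,3), down 1 to (2,3), right 1 to (2,4), down 1 to (3,4), right 1 to (3,5) — 7 moves in all.
Check: all required cells visited; 7 ≤ 7 moves.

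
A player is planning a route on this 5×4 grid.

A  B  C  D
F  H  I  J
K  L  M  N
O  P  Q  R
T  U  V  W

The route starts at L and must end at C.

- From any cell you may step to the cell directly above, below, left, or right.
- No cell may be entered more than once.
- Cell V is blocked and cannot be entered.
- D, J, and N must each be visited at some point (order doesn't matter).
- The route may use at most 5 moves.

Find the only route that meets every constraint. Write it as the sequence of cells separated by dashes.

L - M - N - J - D - C

The 5-move cap with required stops at D, J, N leaves no slack for detours.
Route from L: 2× right (reaching N), 2× up (reaching D), left to C — 5 moves in all.
Check: all required cells visited; 5 ≤ 5 moves.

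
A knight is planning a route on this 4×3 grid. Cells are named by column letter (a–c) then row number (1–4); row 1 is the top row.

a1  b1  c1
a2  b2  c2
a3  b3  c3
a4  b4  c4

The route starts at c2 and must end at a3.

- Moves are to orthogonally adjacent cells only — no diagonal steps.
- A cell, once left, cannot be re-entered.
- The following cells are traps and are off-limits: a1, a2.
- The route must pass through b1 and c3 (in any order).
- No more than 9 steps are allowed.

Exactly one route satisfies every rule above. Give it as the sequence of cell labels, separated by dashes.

Any route must reach b1 and c3 and still end at a3 within 9 moves, so the order of the required stops is forced.
Route from c2: up to c1, left to b1, 2× down (reaching b3), right to c3, down to c4, 2× left (reaching a4), up to a3 — 9 moves in all.
Check: all required cells visited; 9 ≤ 9 moves.

c2 - c1 - b1 - b2 - b3 - c3 - c4 - b4 - a4 - a3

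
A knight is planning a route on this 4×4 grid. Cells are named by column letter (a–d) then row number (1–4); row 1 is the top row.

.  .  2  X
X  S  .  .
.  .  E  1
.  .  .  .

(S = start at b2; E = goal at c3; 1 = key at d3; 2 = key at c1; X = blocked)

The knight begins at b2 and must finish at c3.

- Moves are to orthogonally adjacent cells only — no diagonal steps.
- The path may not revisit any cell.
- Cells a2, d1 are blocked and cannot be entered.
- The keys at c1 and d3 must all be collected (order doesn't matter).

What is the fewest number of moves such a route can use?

Any route passes through c1 and d3 in some order between b2 and c3. Summing Manhattan distances along each leg and taking the cheapest ordering (b2 → c1 → d3 → c3) gives a lower bound of 2 + 3 + 1 = 6 moves.
A route of 6 moves achieves this: b2 → b1 → c1 → c2 → d2 → d3 → c3.
Since 6 matches the lower bound, it is optimal.

6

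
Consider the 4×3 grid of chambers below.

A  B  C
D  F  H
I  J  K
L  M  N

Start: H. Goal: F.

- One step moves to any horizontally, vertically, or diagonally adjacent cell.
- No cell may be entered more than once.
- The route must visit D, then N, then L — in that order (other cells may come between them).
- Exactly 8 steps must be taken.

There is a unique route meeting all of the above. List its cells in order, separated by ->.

H -> B -> D -> J -> N -> M -> L -> I -> F

The waypoints must appear in the order D, N, L, with no cell reused.
Route from H: up-left 1 to B, down-left 1 to D, down-right 2 to N, left 2 to L, up 1 to I, up-right 1 to F — 8 moves in all.
Check: order respected (D at step 2, N at step 4, L at step 6); 8 moves as required.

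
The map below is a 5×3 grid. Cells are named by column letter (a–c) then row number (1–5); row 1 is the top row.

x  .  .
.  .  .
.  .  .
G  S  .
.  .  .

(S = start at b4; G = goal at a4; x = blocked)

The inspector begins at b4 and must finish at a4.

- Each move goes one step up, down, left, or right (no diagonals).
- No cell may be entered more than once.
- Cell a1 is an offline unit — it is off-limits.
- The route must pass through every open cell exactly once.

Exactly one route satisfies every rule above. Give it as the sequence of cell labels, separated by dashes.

Need to visit all 14 open cells exactly once, starting at b4 and ending at a4.
Cell c5 has only two open neighbours (c4 and b5), so the path must pass straight through it: one of those is the cell it's entered from and the other is where it exits.
Route from b4: up to b3, left to a3, up to a2, right to b2, up to b1, right to c1, 4× down (reaching c5), 2× left (reaching a5), up to a4 — 13 moves in all.
Check: all 14 open cells covered.

b4 - b3 - a3 - a2 - b2 - b1 - c1 - c2 - c3 - c4 - c5 - b5 - a5 - a4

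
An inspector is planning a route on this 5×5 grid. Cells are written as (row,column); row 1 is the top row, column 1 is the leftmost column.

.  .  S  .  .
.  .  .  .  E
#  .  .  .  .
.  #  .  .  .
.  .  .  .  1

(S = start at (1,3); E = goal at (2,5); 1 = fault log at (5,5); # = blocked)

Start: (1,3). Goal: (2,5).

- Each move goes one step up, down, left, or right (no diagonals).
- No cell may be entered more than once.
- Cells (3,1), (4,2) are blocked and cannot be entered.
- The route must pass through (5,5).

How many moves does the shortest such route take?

Any route passes through (5,5) somewhere between (1,3) and (2,5). Summing Manhattan distances along the two legs ((1,3) → (5,5) → (2,5)) gives a lower bound of 6 + 3 = 9 moves.
A route of 9 moves achieves this: (1,3) → (2,3) → (3,3) → (4,3) → (5,3) → (5,4) → (5,5) → (4,5) → (3,5) → (2,5).
Since 9 matches the lower bound, it is optimal.

9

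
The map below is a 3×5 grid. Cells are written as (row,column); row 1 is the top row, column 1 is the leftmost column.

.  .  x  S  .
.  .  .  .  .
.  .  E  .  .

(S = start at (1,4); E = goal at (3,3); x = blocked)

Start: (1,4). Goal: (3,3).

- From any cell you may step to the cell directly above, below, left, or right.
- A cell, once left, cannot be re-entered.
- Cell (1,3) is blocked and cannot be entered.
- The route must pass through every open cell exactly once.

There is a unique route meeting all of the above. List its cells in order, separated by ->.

Need to visit all 14 open cells exactly once, starting at (1,4) and ending at (3,3).
Cell (3,5) has only two open neighbours ((2,5) and (3,4)), so the path must pass straight through it: one of those is the cell it's entered from and the other is where it exits.
Route from (1,4): right 1 to (1,5), down 2 to (3,5), left 1 to (3,4), up 1 to (2,4), left 2 to (2,2), up 1 to (1,2), left 1 to (1,1), down 2 to (3,1), right 2 to (3,3) — 13 moves in all.
Check: all 14 open cells covered.

(1,4) -> (1,5) -> (2,5) -> (3,5) -> (3,4) -> (2,4) -> (2,3) -> (2,2) -> (1,2) -> (1,1) -> (2,1) -> (3,1) -> (3,2) -> (3,3)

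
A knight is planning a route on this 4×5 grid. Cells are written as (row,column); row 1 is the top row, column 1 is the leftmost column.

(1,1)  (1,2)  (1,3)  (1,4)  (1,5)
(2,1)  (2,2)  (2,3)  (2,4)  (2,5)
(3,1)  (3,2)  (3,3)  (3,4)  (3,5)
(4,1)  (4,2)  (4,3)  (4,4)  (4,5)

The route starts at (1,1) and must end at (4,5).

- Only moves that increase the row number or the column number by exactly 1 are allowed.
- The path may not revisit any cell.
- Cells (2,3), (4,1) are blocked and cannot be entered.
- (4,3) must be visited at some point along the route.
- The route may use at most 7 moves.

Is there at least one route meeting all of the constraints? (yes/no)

yes

One route that works: (1,1) → (2,1) → (3,1) → (3,2) → (4,2) → (4,3) → (4,4) → (4,5).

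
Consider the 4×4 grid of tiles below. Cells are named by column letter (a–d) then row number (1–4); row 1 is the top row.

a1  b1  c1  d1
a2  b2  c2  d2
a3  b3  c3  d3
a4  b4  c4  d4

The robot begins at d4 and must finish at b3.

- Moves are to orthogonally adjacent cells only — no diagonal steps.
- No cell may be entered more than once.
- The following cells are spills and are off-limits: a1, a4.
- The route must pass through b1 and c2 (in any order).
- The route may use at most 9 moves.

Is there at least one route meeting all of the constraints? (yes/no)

yes

One route that works: d4 → d3 → d2 → c2 → c1 → b1 → b2 → b3.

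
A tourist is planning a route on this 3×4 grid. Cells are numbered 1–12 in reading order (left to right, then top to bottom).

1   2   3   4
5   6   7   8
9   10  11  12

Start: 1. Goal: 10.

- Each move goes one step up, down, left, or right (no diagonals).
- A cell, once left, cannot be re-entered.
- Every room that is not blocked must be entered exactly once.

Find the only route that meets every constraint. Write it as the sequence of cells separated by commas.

1, 2, 3, 4, 8, 12, 11, 7, 6, 5, 9, 10

Need to visit all 12 open cells exactly once, starting at 1 and ending at 10.
Cell 9 has only two open neighbours (5 and 10), so the path must pass straight through it: one of those is the cell it's entered from and the other is where it exits.
Route from 1: 3× right (reaching 4), 2× down (reaching 12), left to 11, up to 7, 2× left (reaching 5), down to 9, right to 10 — 11 moves in all.
Check: all 12 open cells covered.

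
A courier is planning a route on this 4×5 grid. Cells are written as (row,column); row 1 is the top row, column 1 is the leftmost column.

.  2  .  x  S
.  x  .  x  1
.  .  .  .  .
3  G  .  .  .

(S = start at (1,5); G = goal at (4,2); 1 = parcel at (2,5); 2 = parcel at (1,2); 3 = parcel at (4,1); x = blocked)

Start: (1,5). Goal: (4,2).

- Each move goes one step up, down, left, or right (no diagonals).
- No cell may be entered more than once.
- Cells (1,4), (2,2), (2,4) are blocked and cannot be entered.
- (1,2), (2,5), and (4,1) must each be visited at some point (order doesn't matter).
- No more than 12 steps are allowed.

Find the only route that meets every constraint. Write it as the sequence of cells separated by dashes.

The 12-move cap with required stops at (1,2), (2,5), (4,1) leaves no slack for detours.
Route from (1,5): down 2 to (3,5), left 2 to (3,3), up 2 to (1,3), left 2 to (1,1), down 3 to (4,1), right 1 to (4,2) — 12 moves in all.
Check: all required cells visited; 12 ≤ 12 moves.

(1,5) - (2,5) - (3,5) - (3,4) - (3,3) - (2,3) - (1,3) - (1,2) - (1,1) - (2,1) - (3,1) - (4,1) - (4,2)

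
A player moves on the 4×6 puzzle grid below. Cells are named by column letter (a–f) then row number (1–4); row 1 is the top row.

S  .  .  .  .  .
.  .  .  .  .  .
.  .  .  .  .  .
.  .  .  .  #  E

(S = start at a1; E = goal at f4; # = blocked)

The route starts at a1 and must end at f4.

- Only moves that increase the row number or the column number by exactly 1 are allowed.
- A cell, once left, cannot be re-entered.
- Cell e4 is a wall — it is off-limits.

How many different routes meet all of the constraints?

21

A right/down-only route from a1 to f4 makes exactly 3 down-moves and 5 right-moves in some order.
With no other constraints that would be C(8,3) = 56 routes.
Subtract routes through each blocked cell (inclusion–exclusion for overlaps): − through e4: 35 → 21.
That gives 21 routes.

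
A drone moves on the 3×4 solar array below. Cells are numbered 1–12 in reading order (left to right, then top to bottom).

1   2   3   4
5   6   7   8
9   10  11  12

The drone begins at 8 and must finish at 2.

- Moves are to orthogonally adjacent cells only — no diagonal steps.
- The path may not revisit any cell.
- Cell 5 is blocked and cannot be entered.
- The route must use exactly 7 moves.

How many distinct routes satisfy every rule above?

2

Need simple routes of exactly 7 moves from 8 to 2 (Manhattan distance 3, so 2 moves are spent on a detour and 2 undoing it).
Enumerating: 8 4 3 7 11 10 6 2 | 8 12 11 10 6 7 3 2.
That gives 2 routes.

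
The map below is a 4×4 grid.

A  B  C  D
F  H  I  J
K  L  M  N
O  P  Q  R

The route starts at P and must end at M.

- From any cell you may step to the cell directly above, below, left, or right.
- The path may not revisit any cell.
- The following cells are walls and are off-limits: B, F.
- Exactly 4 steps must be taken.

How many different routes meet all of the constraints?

Need simple routes of exactly 4 moves from P to M (Manhattan distance 2, so 1 moves are spent on a detour and 1 undoing it).
Enumerating: P L H I M | P O K L M | P Q R N M.
That gives 3 routes.

3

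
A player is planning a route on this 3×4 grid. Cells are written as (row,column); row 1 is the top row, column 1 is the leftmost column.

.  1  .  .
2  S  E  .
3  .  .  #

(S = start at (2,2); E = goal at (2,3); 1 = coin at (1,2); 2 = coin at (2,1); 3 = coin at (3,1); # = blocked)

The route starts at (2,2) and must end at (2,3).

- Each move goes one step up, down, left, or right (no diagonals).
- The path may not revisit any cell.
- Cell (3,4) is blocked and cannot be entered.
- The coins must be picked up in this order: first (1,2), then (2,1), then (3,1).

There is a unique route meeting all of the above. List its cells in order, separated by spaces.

(2,2) (1,2) (1,1) (2,1) (3,1) (3,2) (3,3) (2,3)

The waypoints must appear in the order (1,2), (2,1), (3,1), with no cell reused.
Route from (2,2): up 1 to (1,2), left 1 to (1,1), down 2 to (3,1), right 2 to (3,3), up 1 to (2,3) — 7 moves in all.
Check: order respected (1 at step 1, 2 at step 3, 3 at step 4).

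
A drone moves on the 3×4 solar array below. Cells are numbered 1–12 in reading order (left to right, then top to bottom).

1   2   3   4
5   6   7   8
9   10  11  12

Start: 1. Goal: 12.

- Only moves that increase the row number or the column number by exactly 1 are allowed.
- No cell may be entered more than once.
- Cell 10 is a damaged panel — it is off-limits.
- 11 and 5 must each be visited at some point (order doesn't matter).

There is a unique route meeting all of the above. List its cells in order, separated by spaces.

Moves only go right or down, so the column and row indices never decrease.
Route from 1: down to 5, 2× right (reaching 7), down to 11, right to 12 — 5 moves in all.
Check: all required cells visited.

1 5 6 7 11 12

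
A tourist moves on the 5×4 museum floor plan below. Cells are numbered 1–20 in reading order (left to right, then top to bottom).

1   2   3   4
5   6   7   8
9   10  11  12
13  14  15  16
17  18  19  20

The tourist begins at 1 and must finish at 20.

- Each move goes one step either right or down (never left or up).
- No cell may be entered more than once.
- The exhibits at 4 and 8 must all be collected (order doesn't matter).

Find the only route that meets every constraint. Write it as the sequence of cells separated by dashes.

Moves only go right or down, so the column and row indices never decrease.
Route from 1: 3× right (reaching 4), 4× down (reaching 20) — 7 moves in all.
Check: all required cells visited.

1 - 2 - 3 - 4 - 8 - 12 - 16 - 20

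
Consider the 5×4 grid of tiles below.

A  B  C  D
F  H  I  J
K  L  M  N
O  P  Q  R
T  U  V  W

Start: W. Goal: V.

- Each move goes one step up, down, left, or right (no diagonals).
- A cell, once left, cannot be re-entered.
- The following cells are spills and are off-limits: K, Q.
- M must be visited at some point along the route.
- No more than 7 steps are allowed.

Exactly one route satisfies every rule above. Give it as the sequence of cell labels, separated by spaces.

The 7-move cap with required stops at M leaves no slack for detours.
Route from W: up 2 to N, left 2 to L, down 2 to U, right 1 to V — 7 moves in all.
Check: all required cells visited; 7 ≤ 7 moves.

W R N M L P U V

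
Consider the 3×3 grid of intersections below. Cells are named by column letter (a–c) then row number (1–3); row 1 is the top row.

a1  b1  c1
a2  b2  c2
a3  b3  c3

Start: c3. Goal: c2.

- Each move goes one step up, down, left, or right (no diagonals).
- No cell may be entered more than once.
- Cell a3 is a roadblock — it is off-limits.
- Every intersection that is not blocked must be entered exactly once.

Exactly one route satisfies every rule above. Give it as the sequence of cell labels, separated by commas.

c3, b3, b2, a2, a1, b1, c1, c2

Need to visit all 8 open cells exactly once, starting at c3 and ending at c2.
Cell b3 has only two open neighbours (b2 and c3), so the path must pass straight through it: one of those is the cell it's entered from and the other is where it exits.
Route from c3: left to b3, up to b2, left to a2, up to a1, 2× right (reaching c1), down to c2 — 7 moves in all.
Check: all 8 open cells covered.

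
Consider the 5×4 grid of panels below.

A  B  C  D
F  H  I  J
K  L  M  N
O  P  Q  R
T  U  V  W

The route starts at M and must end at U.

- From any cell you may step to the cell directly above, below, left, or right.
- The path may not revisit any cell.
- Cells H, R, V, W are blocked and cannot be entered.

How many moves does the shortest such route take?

The Manhattan distance from M to U is |3−5| + |3−2| = 3, so at least 3 moves are needed.
A route of 3 moves achieves this: M → Q → P → U.
Since 3 matches the lower bound, it is optimal.

3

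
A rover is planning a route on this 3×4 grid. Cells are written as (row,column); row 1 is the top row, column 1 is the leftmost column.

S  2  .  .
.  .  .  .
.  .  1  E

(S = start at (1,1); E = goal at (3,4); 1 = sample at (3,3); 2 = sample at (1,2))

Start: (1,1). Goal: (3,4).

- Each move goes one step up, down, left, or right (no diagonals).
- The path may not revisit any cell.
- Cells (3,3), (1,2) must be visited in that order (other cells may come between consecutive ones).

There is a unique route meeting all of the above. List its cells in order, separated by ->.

The waypoints must appear in the order (3,3), (1,2), with no cell reused.
Route from (1,1): 2× down (reaching (3,1)), 2× right (reaching (3,3)), up to (2,3), left to (2,2), up to (1,2), 2× right (reaching (1,4)), 2× down (reaching (3,4)) — 11 moves in all.
Check: order respected (1 at step 4, 2 at step 7).

(1,1) -> (2,1) -> (3,1) -> (3,2) -> (3,3) -> (2,3) -> (2,2) -> (1,2) -> (1,3) -> (1,4) -> (2,4) -> (3,4)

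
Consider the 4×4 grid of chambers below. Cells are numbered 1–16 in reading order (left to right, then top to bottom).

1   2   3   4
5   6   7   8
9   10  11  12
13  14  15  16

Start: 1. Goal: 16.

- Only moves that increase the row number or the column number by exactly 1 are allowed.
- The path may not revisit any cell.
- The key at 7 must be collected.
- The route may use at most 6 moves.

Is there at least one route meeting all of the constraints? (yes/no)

One route that works: 1 → 5 → 6 → 7 → 11 → 15 → 16.

yes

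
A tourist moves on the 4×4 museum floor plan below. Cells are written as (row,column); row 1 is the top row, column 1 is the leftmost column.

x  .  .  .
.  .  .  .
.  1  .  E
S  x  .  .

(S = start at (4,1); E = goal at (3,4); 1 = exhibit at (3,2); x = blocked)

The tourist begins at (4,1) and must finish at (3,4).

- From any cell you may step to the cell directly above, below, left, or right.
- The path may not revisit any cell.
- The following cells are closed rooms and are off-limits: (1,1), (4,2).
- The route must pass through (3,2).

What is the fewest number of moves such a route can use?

Any route passes through (3,2) somewhere between (4,1) and (3,4). Summing Manhattan distances along the two legs ((4,1) → (3,2) → (3,4)) gives a lower bound of 2 + 2 = 4 moves.
A route of 4 moves achieves this: (4,1) → (3,1) → (3,2) → (3,3) → (3,4).
Since 4 matches the lower bound, it is optimal.

4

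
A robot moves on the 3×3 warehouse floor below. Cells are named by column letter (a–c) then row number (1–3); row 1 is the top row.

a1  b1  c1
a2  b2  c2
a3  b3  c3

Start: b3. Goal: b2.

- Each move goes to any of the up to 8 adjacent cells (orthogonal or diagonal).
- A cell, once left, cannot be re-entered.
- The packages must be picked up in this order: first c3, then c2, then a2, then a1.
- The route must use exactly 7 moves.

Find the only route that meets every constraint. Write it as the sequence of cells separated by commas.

b3, c3, c2, c1, b1, a2, a1, b2

The waypoints must appear in the order c3, c2, a2, a1, with no cell reused.
Route from b3: right to c3, 2× up (reaching c1), left to b1, down-left to a2, up to a1, down-right to b2 — 7 moves in all.
Check: order respected (c3 at step 1, c2 at step 2, a2 at step 5, a1 at step 6); 7 moves as required.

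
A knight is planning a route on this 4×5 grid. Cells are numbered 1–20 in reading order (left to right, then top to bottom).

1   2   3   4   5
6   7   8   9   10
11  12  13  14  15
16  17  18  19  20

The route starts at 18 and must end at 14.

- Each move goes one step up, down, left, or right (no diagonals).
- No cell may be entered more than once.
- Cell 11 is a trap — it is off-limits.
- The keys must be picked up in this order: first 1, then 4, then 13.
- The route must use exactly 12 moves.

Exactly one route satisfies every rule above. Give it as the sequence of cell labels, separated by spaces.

The waypoints must appear in the order 1, 4, 13, with no cell reused.
Route from 18: left 1 to 17, up 2 to 7, left 1 to 6, up 1 to 1, right 3 to 4, down 1 to 9, left 1 to 8, down 1 to 13, right 1 to 14 — 12 moves in all.
Check: order respected (1 at step 5, 4 at step 8, 13 at step 11); 12 moves as required.

18 17 12 7 6 1 2 3 4 9 8 13 14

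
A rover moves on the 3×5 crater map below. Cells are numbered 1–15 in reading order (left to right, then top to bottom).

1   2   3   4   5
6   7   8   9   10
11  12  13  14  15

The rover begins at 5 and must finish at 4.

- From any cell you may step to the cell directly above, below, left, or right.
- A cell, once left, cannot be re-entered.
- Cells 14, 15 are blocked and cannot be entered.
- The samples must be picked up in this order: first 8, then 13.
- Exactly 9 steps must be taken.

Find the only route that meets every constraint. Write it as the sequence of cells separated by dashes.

The waypoints must appear in the order 8, 13, with no cell reused.
Route from 5: down 1 to 10, left 2 to 8, down 1 to 13, left 1 to 12, up 2 to 2, right 2 to 4 — 9 moves in all.
Check: order respected (8 at step 3, 13 at step 4); 9 moves as required.

5 - 10 - 9 - 8 - 13 - 12 - 7 - 2 - 3 - 4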